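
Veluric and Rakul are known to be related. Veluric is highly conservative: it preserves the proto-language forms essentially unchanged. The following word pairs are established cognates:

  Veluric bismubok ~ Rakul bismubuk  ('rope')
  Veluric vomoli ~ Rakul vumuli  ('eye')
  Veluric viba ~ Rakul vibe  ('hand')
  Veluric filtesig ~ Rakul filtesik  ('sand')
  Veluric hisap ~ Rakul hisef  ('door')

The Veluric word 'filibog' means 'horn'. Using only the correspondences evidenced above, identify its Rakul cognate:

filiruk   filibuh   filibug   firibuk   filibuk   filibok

filibuk

bismubok ~ bismubuk, vomoli ~ vumuli — Veluric o corresponds to Rakul u after a consonant, before a consonant other than r, m, n, p, b, f, v.
filtesig ~ filtesik — Veluric g corresponds to Rakul k word-finally.
Applying these to Veluric 'filibog':
  filibog → filibug   (o→u after a consonant, before a consonant other than r, m, n, p, b, f, v)
  filibug → filibuk   (g→k word-finally)
So the Rakul cognate is 'filibuk'.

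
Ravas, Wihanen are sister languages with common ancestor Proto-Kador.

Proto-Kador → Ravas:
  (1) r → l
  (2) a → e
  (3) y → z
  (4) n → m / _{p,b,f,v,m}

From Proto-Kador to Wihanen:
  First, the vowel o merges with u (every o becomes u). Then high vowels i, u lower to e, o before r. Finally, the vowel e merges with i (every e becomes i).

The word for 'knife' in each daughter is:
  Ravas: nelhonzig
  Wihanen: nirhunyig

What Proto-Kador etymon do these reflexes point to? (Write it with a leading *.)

*nerhonyig

Position 2: Ravas has e, Wihanen has i. Taking the neighbouring segments as reconstructed: Ravas e could go back to *a or *e; Wihanen i could go back to *e or *i — the one source consistent with every daughter is *e.
Position 5: Ravas has o, Wihanen has u. Ravas preserves o here (none of its changes turn any other segment into o), so the proto-segment is *o.
This points to *nerhonyig. Verify forward in each daughter:
Ravas: *nerhonyig
  nerhonyig → nelhonyig   [unconditioned shift]
  nelhonyig (rule 2 does not apply)
  nelhonyig → nelhonzig   [unconditioned shift]
  nelhonzig (rule 4 does not apply)
  giving Ravas nelhonzig.
Wihanen: start from *nerhonyig.
  rule 1 (vowel merger): nerhonyig → nerhunyig
  rule 2: no change — nerhunyig
  rule 3 (vowel merger): nerhunyig → nirhunyig
  ⇒ Wihanen nirhunyig
No other proto-form is consistent with every reflex, so the reconstruction is *nerhonyig.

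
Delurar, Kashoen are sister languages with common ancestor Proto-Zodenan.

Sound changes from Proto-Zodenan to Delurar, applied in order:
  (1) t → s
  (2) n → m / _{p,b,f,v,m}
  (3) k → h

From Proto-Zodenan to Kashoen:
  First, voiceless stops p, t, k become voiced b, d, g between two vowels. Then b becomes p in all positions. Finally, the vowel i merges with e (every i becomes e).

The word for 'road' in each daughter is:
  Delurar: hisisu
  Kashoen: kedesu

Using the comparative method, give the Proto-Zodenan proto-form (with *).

*kitisu

Position 3: Delurar has s, Kashoen has d. Taking the neighbouring segments as reconstructed: Delurar s could go back to *t or *s; Kashoen d could go back to *t or *d — the one source consistent with every daughter is *t.
Position 4: Delurar has i, Kashoen has e. Delurar preserves i here (none of its changes turn any other segment into i), so the proto-segment is *i.
Position 1: Delurar has h, Kashoen has k. Kashoen preserves k here (none of its changes turn any other segment into k), so the proto-segment is *k.
This points to *kitisu. Verify forward in each daughter:
Delurar: start from *kitisu.
  rule 1 (unconditioned shift): kitisu → kisisu
  rule 2: no change — kisisu
  rule 3 (unconditioned shift): kisisu → hisisu
  ⇒ Delurar hisisu
Kashoen: *kitisu
  kitisu → kidisu   [intervocalic voicing]
  kidisu (rule 2 does not apply)
  kidisu → kedesu   [vowel merger]
  giving Kashoen kedesu.
No other proto-form is consistent with every reflex, so the reconstruction is *kitisu.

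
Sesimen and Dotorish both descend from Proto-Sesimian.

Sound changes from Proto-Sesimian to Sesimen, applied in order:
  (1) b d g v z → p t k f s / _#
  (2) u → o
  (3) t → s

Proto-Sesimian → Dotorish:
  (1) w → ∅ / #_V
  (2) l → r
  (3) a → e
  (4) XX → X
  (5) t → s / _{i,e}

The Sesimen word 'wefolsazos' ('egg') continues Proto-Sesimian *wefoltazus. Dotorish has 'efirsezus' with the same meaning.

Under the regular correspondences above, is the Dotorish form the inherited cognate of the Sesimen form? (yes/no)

Derive the expected Dotorish reflex of *wefoltazus:
Dotorish: start from *wefoltazus.
  rule 1 (glide loss): wefoltazus → efoltazus
  rule 2 (unconditioned shift): efoltazus → efortazus
  rule 3 (vowel merger): efortazus → efortezus
  rule 4: no change — efortezus
  rule 5 (palatalisation): efortezus → eforsezus
  ⇒ Dotorish eforsezus
The regular Dotorish reflex would be 'eforsezus', but the attested form is 'efirsezus'. The correspondence is irregular, so they are not cognates (the Dotorish form has a different source).

no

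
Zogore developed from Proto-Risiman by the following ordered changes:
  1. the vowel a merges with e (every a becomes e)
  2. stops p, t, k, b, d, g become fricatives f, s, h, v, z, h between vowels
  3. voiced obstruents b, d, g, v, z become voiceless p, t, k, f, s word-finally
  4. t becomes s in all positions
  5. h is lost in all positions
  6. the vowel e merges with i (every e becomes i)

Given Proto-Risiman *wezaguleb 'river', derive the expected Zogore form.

wiziulip

Zogore: *wezaguleb
  wezaguleb → wezeguleb   [vowel merger]
  wezeguleb → wezehuleb   [intervocalic lenition]
  wezehuleb → wezehulep   [final devoicing]
  wezehulep (rule 4 does not apply)
  wezehulep → wezeulep   [h-loss]
  wezeulep → wiziulip   [vowel merger]
  giving Zogore wiziulip.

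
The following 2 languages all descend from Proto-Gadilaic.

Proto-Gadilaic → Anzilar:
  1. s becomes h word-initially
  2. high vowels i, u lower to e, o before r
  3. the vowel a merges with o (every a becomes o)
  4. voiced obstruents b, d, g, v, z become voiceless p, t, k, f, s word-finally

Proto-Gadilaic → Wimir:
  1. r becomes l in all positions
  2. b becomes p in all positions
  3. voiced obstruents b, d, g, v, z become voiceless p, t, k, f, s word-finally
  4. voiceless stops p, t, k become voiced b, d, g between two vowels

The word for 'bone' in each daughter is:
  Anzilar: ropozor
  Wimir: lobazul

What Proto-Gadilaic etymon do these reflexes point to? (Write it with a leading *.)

*ropazur

Position 7: Anzilar has r, Wimir has l. Anzilar preserves r here (none of its changes turn any other segment into r), so the proto-segment is *r.
Position 4: Anzilar has o, Wimir has a. Wimir preserves a here (none of its changes turn any other segment into a), so the proto-segment is *a.
This points to *ropazur. Verify forward in each daughter:
Anzilar: *ropazur > ropazor > ropozor  (by pre-rhotic lowering, vowel merger)
Wimir: start from *ropazur.
  rule 1 (unconditioned shift): ropazur → lopazul
  rule 2: no change — lopazul
  rule 3: no change — lopazul
  rule 4 (intervocalic voicing): lopazul → lobazul
  ⇒ Wimir lobazul
Only *ropazur yields all of Anzilar ropozor, Wimir lobazul.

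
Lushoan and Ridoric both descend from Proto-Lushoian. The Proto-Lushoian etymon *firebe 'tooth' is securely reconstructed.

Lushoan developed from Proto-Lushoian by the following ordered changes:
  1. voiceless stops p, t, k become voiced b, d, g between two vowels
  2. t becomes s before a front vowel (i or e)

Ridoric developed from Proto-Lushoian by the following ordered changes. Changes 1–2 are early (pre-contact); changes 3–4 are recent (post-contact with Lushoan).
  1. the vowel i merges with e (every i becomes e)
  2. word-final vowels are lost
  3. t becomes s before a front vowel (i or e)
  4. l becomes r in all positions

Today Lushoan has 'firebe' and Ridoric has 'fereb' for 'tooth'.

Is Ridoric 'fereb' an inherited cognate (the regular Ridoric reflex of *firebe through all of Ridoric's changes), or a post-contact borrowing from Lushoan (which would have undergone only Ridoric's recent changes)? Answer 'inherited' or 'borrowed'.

If inherited, *firebe would pass through all of Ridoric's changes:
Ridoric: start from *firebe.
  rule 1 (vowel merger): firebe → ferebe
  rule 2 (apocope): ferebe → fereb
  rule 3: no change — fereb
  rule 4: no change — fereb
  ⇒ Ridoric fereb
If borrowed from Lushoan 'firebe' after the early changes, it would undergo only the recent ones:
  rule 3 (palatalisation): no change (firebe)
  rule 4 (unconditioned shift): no change (firebe)
  ⇒ as a loan: firebe
Ridoric 'fereb' matches the inherited outcome exactly, so it is an inherited cognate, not a loan.

inherited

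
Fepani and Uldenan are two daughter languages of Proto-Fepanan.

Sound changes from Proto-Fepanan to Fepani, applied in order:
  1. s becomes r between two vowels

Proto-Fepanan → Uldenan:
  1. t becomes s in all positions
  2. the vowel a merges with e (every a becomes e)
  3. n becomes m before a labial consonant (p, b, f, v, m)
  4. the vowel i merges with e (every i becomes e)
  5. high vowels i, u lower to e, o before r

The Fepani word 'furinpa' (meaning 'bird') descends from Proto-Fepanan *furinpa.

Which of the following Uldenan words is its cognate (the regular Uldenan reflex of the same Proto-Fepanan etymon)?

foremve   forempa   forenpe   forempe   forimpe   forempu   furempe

Uldenan: *furinpa > furinpe > furimpe > furempe > forempe  (by vowel merger, nasal place assimilation, vowel merger, pre-rhotic lowering)
Among the options, 'forempe' alone shows every Uldenan change applied in order.

forempe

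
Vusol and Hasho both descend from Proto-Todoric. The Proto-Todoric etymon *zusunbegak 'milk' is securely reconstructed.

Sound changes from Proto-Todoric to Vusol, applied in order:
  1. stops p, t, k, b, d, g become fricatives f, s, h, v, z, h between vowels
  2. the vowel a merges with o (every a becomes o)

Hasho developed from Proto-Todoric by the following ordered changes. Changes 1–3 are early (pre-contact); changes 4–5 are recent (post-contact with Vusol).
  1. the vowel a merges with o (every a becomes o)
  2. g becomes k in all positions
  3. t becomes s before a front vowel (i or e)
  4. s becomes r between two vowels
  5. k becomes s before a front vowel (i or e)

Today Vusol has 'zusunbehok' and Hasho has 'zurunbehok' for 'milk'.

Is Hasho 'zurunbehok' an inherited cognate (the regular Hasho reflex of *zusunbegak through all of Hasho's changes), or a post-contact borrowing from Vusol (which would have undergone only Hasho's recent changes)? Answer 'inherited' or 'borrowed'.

If inherited, *zusunbegak would pass through all of Hasho's changes:
Hasho: *zusunbegak > zusunbegok > zusunbekok > zurunbekok  (by vowel merger, unconditioned shift, rhotacism)
If borrowed from Vusol 'zusunbehok' after the early changes, it would undergo only the recent ones:
  rule 4 (rhotacism): zusunbehok → zurunbehok
  rule 5 (palatalisation): no change (zurunbehok)
  ⇒ as a loan: zurunbehok
Hasho 'zurunbehok' matches the loan outcome 'zurunbehok', not the inherited 'zurunbekok' — it skipped the early Hasho changes, so it was borrowed from Vusol.

borrowed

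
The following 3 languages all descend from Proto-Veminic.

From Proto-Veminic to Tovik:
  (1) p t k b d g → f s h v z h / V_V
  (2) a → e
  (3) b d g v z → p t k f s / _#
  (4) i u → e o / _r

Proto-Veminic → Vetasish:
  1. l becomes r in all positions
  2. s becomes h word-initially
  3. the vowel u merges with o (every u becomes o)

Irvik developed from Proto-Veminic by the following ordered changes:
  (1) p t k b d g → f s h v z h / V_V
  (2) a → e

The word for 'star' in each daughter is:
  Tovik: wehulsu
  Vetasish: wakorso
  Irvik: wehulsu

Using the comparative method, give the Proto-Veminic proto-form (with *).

*wakulsu

Position 2: Tovik has e, Vetasish has a, Irvik has e. Vetasish preserves a here (none of its changes turn any other segment into a), so the proto-segment is *a.
Position 5: Tovik has l, Vetasish has r, Irvik has l. Tovik preserves l here (none of its changes turn any other segment into l), so the proto-segment is *l.
Position 3: Tovik has h, Vetasish has k, Irvik has h. Vetasish preserves k here (none of its changes turn any other segment into k), so the proto-segment is *k.
Verify the candidate proto-form against each daughter:
Tovik: *wakulsu > wahulsu > wehulsu  (by intervocalic lenition, vowel merger)
Vetasish: *wakulsu > wakursu > wakorso  (by unconditioned shift, vowel merger)
Irvik: *wakulsu
  wakulsu → wahulsu   [intervocalic lenition]
  wahulsu → wehulsu   [vowel merger]
  giving Irvik wehulsu.
*wakulsu is the unique common source.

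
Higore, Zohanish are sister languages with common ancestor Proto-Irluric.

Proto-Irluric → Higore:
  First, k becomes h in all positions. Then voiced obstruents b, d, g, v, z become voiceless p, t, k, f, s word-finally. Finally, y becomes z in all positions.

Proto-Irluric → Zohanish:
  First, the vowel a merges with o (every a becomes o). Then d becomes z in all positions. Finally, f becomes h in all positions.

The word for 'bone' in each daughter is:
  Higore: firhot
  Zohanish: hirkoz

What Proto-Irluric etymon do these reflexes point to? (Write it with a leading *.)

*firkod

Position 1: Higore has f, Zohanish has h. Taking the neighbouring segments as reconstructed: Higore f can only go back to *f; Zohanish h could go back to *f or *h — the one source consistent with every daughter is *f.
Position 6: Higore has t, Zohanish has z. Taking the neighbouring segments as reconstructed: Higore t could go back to *t or *d; Zohanish z could go back to *d or *z — the one source consistent with every daughter is *d.
Continuing position by position gives *firkod; check it forward:
Higore: *firkod
  firkod → firhod   [unconditioned shift]
  firhod → firhot   [final devoicing]
  firhot (rule 3 does not apply)
  giving Higore firhot.
Zohanish: *firkod
  firkod (rule 1 does not apply)
  firkod → firkoz   [unconditioned shift]
  firkoz → hirkoz   [unconditioned shift]
  giving Zohanish hirkoz.
*firkod is the unique common source.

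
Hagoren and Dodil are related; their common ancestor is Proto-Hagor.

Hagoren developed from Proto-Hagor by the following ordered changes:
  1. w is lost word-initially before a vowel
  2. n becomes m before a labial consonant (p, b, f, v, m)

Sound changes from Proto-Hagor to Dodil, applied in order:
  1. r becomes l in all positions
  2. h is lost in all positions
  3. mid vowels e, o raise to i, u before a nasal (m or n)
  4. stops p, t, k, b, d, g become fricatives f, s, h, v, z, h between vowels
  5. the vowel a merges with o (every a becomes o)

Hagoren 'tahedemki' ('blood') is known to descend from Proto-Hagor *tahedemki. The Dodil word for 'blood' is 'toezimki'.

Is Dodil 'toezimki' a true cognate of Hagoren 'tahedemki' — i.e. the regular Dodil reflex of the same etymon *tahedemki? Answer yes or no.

Derive the expected Dodil reflex of *tahedemki:
Dodil: *tahedemki
  tahedemki (rule 1 does not apply)
  tahedemki → taedemki   [h-loss]
  taedemki → taedimki   [pre-nasal raising]
  taedimki → taezimki   [intervocalic lenition]
  taezimki → toezimki   [vowel merger]
  giving Dodil toezimki.
Dodil 'toezimki' matches the regular reflex exactly, so the pair is cognate.

yes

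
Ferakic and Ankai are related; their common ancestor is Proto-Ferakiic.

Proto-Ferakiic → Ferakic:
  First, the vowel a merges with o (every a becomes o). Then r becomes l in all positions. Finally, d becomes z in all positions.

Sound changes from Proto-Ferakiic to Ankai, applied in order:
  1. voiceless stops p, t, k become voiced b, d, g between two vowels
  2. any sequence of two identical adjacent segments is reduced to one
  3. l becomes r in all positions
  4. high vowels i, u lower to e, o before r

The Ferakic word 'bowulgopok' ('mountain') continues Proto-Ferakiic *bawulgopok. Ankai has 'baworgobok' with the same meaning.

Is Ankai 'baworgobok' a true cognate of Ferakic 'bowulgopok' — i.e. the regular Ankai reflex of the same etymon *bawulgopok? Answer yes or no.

yes

Derive the expected Ankai reflex of *bawulgopok:
Ankai: start from *bawulgopok.
  rule 1 (intervocalic voicing): bawulgopok → bawulgobok
  rule 2: no change — bawulgobok
  rule 3 (unconditioned shift): bawulgobok → bawurgobok
  rule 4 (pre-rhotic lowering): bawurgobok → baworgobok
  ⇒ Ankai baworgobok
Ankai 'baworgobok' matches the regular reflex exactly, so the pair is cognate.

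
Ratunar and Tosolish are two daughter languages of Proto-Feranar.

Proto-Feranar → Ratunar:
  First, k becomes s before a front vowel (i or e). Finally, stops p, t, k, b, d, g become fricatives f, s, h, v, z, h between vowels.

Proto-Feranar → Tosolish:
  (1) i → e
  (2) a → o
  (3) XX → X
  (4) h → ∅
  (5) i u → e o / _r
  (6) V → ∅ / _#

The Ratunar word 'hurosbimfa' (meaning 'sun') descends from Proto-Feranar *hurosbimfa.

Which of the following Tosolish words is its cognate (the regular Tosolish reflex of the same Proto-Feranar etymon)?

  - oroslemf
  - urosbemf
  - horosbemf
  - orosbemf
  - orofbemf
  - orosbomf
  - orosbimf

orosbemf

Tosolish: *hurosbimfa > hurosbemfa > hurosbemfo > urosbemfo > orosbemfo > orosbemf  (by vowel merger, vowel merger, h-loss, pre-rhotic lowering, apocope)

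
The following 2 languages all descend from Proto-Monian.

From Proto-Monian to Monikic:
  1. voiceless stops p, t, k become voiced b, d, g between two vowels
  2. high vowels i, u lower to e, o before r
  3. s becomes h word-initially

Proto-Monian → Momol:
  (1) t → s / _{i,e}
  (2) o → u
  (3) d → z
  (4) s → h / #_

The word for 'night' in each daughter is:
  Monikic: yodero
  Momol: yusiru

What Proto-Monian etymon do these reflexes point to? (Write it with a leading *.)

*yotiro

Position 2: Monikic has o, Momol has u. Taking the neighbouring segments as reconstructed: Monikic o can only go back to *o; Momol u could go back to *o or *u — the one source consistent with every daughter is *o.
Position 4: Monikic has e, Momol has i. Momol preserves i here (none of its changes turn any other segment into i), so the proto-segment is *i.
Continuing position by position gives *yotiro; check it forward:
Monikic: start from *yotiro.
  rule 1 (intervocalic voicing): yotiro → yodiro
  rule 2 (pre-rhotic lowering): yodiro → yodero
  rule 3: no change — yodero
  ⇒ Monikic yodero
Momol: *yotiro > yosiro > yusiru  (by palatalisation, vowel merger)
Only *yotiro yields all of Monikic yodero, Momol yusiru.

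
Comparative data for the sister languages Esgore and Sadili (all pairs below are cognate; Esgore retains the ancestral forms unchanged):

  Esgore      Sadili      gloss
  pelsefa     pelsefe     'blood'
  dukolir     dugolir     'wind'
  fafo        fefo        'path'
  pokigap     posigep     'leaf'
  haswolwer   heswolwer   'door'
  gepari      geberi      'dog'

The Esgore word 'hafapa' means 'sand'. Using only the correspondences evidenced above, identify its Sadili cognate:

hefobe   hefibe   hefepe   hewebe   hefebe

fafo ~ fefo — Esgore a corresponds to Sadili e after a consonant, before a labial obstruent.
pokigap ~ posigep — Esgore a corresponds to Sadili e after a consonant, before a labial obstruent.
gepari ~ geberi — Esgore p corresponds to Sadili b between vowels (before a back vowel).
pelsefa ~ pelsefe — Esgore a corresponds to Sadili e word-finally.
Applying these to Esgore 'hafapa':
  hafapa → hefapa   (a→e after a consonant, before a labial obstruent)
  hefapa → hefepa   (a→e after a consonant, before a labial obstruent)
  hefepa → hefeba   (p→b between vowels (before a back vowel))
  hefeba → hefebe   (a→e word-finally)
So the Sadili cognate is 'hefebe'.

hefebe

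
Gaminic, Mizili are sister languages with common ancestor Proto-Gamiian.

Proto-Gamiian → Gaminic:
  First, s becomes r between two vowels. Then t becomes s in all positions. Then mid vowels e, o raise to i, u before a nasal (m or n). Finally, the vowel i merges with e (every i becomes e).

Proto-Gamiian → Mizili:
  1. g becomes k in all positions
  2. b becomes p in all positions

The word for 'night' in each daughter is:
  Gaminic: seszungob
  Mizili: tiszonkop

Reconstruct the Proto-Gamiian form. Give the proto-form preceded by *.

Position 9: Gaminic has b, Mizili has p. Gaminic preserves b here (none of its changes turn any other segment into b), so the proto-segment is *b.
Position 1: Gaminic has s, Mizili has t. Mizili preserves t here (none of its changes turn any other segment into t), so the proto-segment is *t.
Position 5: Gaminic has u, Mizili has o. Mizili preserves o here (none of its changes turn any other segment into o), so the proto-segment is *o.
This points to *tiszongob. Verify forward in each daughter:
Gaminic: *tiszongob
  tiszongob (rule 1 does not apply)
  tiszongob → siszongob   [unconditioned shift]
  siszongob → siszungob   [pre-nasal raising]
  siszungob → seszungob   [vowel merger]
  giving Gaminic seszungob.
Mizili: *tiszongob
  tiszongob → tiszonkob   [unconditioned shift]
  tiszonkob → tiszonkop   [unconditioned shift]
  giving Mizili tiszonkop.
No other proto-form is consistent with every reflex, so the reconstruction is *tiszongob.

*tiszongob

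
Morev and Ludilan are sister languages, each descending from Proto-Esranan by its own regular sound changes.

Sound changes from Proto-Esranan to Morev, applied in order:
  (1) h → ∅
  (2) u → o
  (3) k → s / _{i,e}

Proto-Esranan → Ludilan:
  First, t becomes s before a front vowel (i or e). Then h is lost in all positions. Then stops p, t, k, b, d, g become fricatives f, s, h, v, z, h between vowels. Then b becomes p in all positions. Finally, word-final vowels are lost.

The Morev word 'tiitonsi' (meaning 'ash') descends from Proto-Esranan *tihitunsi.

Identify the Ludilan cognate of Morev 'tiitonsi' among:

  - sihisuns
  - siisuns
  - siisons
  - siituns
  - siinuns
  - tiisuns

Ludilan: *tihitunsi > sihitunsi > siitunsi > siisunsi > siisuns  (by palatalisation, h-loss, intervocalic lenition, apocope)

siisuns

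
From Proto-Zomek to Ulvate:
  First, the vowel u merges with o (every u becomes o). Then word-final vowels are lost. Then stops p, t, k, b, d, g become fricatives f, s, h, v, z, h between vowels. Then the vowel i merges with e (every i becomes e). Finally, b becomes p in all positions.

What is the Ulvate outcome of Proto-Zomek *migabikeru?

Ulvate: start from *migabikeru.
  rule 1 (vowel merger): migabikeru → migabikero
  rule 2 (apocope): migabikero → migabiker
  rule 3 (intervocalic lenition): migabiker → mihaviher
  rule 4 (vowel merger): mihaviher → mehaveher
  rule 5: no change — mehaveher
  ⇒ Ulvate mehaveher

mehaveher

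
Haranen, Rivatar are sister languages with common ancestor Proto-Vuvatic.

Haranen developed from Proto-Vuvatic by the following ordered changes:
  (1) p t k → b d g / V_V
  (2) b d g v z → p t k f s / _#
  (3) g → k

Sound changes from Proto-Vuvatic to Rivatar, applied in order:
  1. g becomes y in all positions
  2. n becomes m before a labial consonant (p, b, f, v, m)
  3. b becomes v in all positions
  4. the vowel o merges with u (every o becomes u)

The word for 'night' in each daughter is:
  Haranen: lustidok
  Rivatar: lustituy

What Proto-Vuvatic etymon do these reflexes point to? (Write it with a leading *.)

Position 6: Haranen has d, Rivatar has t. Rivatar preserves t here (none of its changes turn any other segment into t), so the proto-segment is *t.
Position 7: Haranen has o, Rivatar has u. Haranen preserves o here (none of its changes turn any other segment into o), so the proto-segment is *o.
Position 8: Haranen has k, Rivatar has y. Taking the neighbouring segments as reconstructed: Haranen k could go back to *k or *g; Rivatar y could go back to *g or *y — the one source consistent with every daughter is *g.
Verify the candidate proto-form against each daughter:
Haranen: *lustitog
  lustitog → lustidog   [intervocalic voicing]
  lustidog → lustidok   [final devoicing]
  lustidok (rule 3 does not apply)
  giving Haranen lustidok.
Rivatar: *lustitog > lustitoy > lustituy  (by unconditioned shift, vowel merger)
*lustitog is the unique common source.

*lustitog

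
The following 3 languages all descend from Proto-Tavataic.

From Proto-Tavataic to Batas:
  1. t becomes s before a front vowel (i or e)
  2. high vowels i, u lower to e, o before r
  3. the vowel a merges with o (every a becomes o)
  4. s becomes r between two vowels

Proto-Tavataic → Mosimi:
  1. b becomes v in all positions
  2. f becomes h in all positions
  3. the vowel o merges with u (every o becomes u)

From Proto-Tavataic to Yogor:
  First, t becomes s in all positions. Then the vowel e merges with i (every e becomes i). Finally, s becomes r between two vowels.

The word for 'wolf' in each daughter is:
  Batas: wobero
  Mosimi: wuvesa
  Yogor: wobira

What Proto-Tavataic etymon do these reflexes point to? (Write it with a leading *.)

*wobesa

Position 5: Batas has r, Mosimi has s, Yogor has r. Mosimi preserves s here (none of its changes turn any other segment into s), so the proto-segment is *s.
Position 6: Batas has o, Mosimi has a, Yogor has a. Mosimi preserves a here (none of its changes turn any other segment into a), so the proto-segment is *a.
Continuing position by position gives *wobesa; check it forward:
Batas: *wobesa > wobeso > wobero  (by vowel merger, rhotacism)
Mosimi: start from *wobesa.
  rule 1 (unconditioned shift): wobesa → wovesa
  rule 2: no change — wovesa
  rule 3 (vowel merger): wovesa → wuvesa
  ⇒ Mosimi wuvesa
Yogor: start from *wobesa.
  rule 1: no change — wobesa
  rule 2 (vowel merger): wobesa → wobisa
  rule 3 (rhotacism): wobisa → wobira
  ⇒ Yogor wobira
*wobesa is the unique common source.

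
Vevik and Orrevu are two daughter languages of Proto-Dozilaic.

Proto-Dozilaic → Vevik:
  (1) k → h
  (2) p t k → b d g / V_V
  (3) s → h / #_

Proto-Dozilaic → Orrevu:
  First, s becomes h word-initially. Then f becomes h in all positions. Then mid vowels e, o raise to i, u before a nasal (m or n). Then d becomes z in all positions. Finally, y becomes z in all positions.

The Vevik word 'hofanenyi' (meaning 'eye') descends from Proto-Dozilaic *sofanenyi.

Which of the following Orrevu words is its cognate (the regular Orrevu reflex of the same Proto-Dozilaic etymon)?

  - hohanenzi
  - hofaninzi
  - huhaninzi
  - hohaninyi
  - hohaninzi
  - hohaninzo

hohaninzi

Orrevu: start from *sofanenyi.
  rule 1 (debuccalisation): sofanenyi → hofanenyi
  rule 2 (unconditioned shift): hofanenyi → hohanenyi
  rule 3 (pre-nasal raising): hohanenyi → hohaninyi
  rule 4: no change — hohaninyi
  rule 5 (unconditioned shift): hohaninyi → hohaninzi
  ⇒ Orrevu hohaninzi
Among the options, 'hohaninzi' alone shows every Orrevu change applied in order.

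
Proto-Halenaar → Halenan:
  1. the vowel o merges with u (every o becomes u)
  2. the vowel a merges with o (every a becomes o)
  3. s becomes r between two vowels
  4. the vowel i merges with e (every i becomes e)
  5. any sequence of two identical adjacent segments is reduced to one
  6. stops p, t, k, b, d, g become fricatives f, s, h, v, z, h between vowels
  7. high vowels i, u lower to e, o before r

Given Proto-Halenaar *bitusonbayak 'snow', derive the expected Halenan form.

besorunboyok

Halenan: *bitusonbayak > bitusunbayak > bitusunboyok > biturunboyok > beturunboyok > besurunboyok > besorunboyok  (by vowel merger, vowel merger, rhotacism, vowel merger, intervocalic lenition, pre-rhotic lowering)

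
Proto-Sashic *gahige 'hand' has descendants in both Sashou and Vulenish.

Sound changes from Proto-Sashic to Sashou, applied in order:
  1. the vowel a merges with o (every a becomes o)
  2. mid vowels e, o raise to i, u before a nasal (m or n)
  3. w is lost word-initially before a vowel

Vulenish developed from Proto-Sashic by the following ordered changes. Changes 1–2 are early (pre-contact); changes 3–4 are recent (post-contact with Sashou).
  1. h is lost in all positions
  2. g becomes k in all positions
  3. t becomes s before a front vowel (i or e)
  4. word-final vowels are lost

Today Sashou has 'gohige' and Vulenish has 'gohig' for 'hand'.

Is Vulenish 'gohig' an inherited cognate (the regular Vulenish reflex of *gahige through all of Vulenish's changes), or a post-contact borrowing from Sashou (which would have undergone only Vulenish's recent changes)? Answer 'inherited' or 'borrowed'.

borrowed

If inherited, *gahige would pass through all of Vulenish's changes:
Vulenish: start from *gahige.
  rule 1 (h-loss): gahige → gaige
  rule 2 (unconditioned shift): gaige → kaike
  rule 3: no change — kaike
  rule 4 (apocope): kaike → kaik
  ⇒ Vulenish kaik
If borrowed from Sashou 'gohige' after the early changes, it would undergo only the recent ones:
  rule 3 (palatalisation): no change (gohige)
  rule 4 (apocope): gohige → gohig
  ⇒ as a loan: gohig
Vulenish 'gohig' matches the loan outcome 'gohig', not the inherited 'kaik' — it skipped the early Vulenish changes, so it was borrowed from Sashou.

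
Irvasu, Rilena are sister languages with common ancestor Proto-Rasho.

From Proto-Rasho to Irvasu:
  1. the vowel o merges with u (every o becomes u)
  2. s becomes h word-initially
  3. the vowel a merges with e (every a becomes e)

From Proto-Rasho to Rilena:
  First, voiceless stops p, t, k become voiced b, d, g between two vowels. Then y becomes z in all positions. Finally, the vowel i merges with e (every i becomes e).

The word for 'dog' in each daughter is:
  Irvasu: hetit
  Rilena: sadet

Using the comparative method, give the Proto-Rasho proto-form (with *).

*satit

Position 1: Irvasu has h, Rilena has s. Rilena preserves s here (none of its changes turn any other segment into s), so the proto-segment is *s.
Position 4: Irvasu has i, Rilena has e. Irvasu preserves i here (none of its changes turn any other segment into i), so the proto-segment is *i.
Verify the candidate proto-form against each daughter:
Irvasu: *satit > hatit > hetit  (by debuccalisation, vowel merger)
Rilena: *satit
  satit → sadit   [intervocalic voicing]
  sadit (rule 2 does not apply)
  sadit → sadet   [vowel merger]
  giving Rilena sadet.
Only *satit yields all of Irvasu hetit, Rilena sadet.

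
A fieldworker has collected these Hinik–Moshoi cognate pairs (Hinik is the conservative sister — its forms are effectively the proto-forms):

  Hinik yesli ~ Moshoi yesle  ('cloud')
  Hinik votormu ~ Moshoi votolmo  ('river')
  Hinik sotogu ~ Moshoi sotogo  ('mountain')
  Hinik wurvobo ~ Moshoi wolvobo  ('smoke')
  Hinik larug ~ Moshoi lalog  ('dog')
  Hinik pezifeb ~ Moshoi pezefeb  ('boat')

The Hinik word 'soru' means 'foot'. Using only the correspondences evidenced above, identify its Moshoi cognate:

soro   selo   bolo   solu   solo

larug ~ lalog — Hinik r corresponds to Moshoi l between vowels (before a back vowel).
votormu ~ votolmo, sotogu ~ sotogo — Hinik u corresponds to Moshoi o word-finally.
Applying these to Hinik 'soru':
  soru → solu   (r→l between vowels (before a back vowel))
  solu → solo   (u→o word-finally)
So the Moshoi cognate is 'solo'.

solo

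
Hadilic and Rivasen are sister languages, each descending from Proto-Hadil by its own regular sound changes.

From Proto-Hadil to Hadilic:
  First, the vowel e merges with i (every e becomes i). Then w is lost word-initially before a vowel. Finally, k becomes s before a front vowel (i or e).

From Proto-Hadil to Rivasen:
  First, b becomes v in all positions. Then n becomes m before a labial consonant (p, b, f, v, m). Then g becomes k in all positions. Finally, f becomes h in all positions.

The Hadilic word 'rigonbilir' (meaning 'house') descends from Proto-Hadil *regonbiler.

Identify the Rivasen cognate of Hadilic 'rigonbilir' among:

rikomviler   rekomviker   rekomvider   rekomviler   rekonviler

rekomviler

Rivasen: *regonbiler
  regonbiler → regonviler   [unconditioned shift]
  regonviler → regomviler   [nasal place assimilation]
  regomviler → rekomviler   [unconditioned shift]
  rekomviler (rule 4 does not apply)
  giving Rivasen rekomviler.
Among the options, 'rekomviler' alone shows every Rivasen change applied in order.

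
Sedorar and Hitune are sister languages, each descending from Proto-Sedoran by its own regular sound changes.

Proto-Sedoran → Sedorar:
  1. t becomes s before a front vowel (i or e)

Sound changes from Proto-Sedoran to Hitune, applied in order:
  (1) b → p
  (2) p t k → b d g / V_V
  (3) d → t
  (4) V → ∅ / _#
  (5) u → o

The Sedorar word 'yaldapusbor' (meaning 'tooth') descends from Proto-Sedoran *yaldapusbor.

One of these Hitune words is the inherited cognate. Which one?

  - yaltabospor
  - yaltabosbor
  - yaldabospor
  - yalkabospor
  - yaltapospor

yaltabospor

Hitune: *yaldapusbor > yaldapuspor > yaldabuspor > yaltabuspor > yaltabospor  (by unconditioned shift, intervocalic voicing, unconditioned shift, vowel merger)
Only 'yaltabospor' matches the regular Hitune development of *yaldapusbor.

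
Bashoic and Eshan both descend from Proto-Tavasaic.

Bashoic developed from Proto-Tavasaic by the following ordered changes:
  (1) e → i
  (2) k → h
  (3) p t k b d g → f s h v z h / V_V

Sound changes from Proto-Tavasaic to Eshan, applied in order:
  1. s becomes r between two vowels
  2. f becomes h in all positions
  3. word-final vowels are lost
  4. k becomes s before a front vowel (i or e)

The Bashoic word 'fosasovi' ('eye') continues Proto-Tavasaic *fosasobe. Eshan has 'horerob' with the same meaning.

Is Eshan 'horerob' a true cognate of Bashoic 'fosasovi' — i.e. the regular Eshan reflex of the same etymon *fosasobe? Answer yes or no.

no

Derive the expected Eshan reflex of *fosasobe:
Eshan: *fosasobe > forarobe > horarobe > horarob  (by rhotacism, unconditioned shift, apocope)
The regular Eshan reflex would be 'horarob', but the attested form is 'horerob'. The correspondence is irregular, so they are not cognates (the Eshan form has a different source).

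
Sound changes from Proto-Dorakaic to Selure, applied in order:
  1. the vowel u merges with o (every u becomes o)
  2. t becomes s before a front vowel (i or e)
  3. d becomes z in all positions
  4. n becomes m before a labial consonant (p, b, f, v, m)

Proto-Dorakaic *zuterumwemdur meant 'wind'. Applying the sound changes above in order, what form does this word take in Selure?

Selure: start from *zuterumwemdur.
  rule 1 (vowel merger): zuterumwemdur → zoteromwemdor
  rule 2 (palatalisation): zoteromwemdor → zoseromwemdor
  rule 3 (unconditioned shift): zoseromwemdor → zoseromwemzor
  rule 4: no change — zoseromwemzor
  ⇒ Selure zoseromwemzor

zoseromwemzor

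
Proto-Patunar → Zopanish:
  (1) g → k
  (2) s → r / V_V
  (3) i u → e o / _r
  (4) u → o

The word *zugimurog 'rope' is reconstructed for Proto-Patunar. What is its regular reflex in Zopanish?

Zopanish: *zugimurog
  zugimurog → zukimurok   [unconditioned shift]
  zukimurok (rule 2 does not apply)
  zukimurok → zukimorok   [pre-rhotic lowering]
  zukimorok → zokimorok   [vowel merger]
  giving Zopanish zokimorok.

zokimorok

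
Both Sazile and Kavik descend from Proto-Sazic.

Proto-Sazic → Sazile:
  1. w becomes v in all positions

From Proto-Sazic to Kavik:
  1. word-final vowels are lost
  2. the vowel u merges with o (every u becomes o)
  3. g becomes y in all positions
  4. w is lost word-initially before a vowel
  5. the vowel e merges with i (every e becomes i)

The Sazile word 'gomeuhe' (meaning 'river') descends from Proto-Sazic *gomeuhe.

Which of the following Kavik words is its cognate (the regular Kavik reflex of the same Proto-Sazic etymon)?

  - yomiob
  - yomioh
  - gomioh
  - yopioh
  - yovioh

yomioh

Kavik: *gomeuhe > gomeuh > gomeoh > yomeoh > yomioh  (by apocope, vowel merger, unconditioned shift, vowel merger)
The other candidates each miss or misapply at least one Kavik change.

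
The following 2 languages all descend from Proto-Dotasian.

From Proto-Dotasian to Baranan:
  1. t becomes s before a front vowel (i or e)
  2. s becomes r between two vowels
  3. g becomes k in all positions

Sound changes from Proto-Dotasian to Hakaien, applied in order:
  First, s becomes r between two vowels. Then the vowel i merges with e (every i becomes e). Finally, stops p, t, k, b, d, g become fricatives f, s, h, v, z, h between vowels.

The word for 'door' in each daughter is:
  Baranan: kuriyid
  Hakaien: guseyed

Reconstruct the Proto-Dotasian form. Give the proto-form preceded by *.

Position 6: Baranan has i, Hakaien has e. Baranan preserves i here (none of its changes turn any other segment into i), so the proto-segment is *i.
Position 3: Baranan has r, Hakaien has s. Taking the neighbouring segments as reconstructed: Baranan r could go back to *t or *s or *r; Hakaien s can only go back to *t — the one source consistent with every daughter is *t.
Verify the candidate proto-form against each daughter:
Baranan: *gutiyid > gusiyid > guriyid > kuriyid  (by palatalisation, rhotacism, unconditioned shift)
Hakaien: start from *gutiyid.
  rule 1: no change — gutiyid
  rule 2 (vowel merger): gutiyid → guteyed
  rule 3 (intervocalic lenition): guteyed → guseyed
  ⇒ Hakaien guseyed
No other proto-form is consistent with every reflex, so the reconstruction is *gutiyid.

*gutiyid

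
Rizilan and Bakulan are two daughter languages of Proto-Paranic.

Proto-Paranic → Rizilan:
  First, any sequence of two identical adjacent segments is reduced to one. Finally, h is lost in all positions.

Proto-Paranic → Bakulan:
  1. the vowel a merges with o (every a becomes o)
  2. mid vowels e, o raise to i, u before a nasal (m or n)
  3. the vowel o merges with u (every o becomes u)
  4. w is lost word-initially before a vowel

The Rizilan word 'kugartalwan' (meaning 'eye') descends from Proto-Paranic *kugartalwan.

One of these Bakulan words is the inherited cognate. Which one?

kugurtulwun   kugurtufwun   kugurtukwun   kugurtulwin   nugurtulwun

kugurtulwun

Bakulan: *kugartalwan
  kugartalwan → kugortolwon   [vowel merger]
  kugortolwon → kugortolwun   [pre-nasal raising]
  kugortolwun → kugurtulwun   [vowel merger]
  kugurtulwun (rule 4 does not apply)
  giving Bakulan kugurtulwun.
Among the options, 'kugurtulwun' alone shows every Bakulan change applied in order.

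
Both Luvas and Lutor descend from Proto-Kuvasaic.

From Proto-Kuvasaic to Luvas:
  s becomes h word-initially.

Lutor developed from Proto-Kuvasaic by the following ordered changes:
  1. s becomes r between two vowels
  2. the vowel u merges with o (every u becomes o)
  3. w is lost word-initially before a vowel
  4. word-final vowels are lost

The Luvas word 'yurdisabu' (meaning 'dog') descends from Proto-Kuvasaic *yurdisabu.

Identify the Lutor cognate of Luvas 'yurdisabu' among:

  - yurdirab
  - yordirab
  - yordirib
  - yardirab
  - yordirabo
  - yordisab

yordirab

Lutor: *yurdisabu > yurdirabu > yordirabo > yordirab  (by rhotacism, vowel merger, apocope)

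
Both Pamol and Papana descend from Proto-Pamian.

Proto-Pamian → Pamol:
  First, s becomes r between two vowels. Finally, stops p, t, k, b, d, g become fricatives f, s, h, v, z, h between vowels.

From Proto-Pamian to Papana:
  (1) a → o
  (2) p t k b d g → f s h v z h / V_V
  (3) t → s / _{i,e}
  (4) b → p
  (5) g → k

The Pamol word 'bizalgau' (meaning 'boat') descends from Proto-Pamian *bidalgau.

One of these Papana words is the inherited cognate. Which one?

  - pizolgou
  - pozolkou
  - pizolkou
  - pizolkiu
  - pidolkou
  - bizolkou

Papana: start from *bidalgau.
  rule 1 (vowel merger): bidalgau → bidolgou
  rule 2 (intervocalic lenition): bidolgou → bizolgou
  rule 3: no change — bizolgou
  rule 4 (unconditioned shift): bizolgou → pizolgou
  rule 5 (unconditioned shift): pizolgou → pizolkou
  ⇒ Papana pizolkou
The other candidates each miss or misapply at least one Papana change.

pizolkou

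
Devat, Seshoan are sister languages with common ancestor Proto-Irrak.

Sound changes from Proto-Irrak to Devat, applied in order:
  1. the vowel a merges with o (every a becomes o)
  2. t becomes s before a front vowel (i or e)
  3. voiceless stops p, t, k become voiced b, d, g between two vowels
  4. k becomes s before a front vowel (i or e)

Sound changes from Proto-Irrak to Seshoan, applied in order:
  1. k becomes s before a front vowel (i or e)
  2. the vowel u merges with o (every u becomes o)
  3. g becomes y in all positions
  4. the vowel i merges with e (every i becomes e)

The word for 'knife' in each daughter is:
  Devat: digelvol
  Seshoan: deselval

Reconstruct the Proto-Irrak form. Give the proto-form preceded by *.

Position 3: Devat has g, Seshoan has s. Taking the neighbouring segments as reconstructed: Devat g could go back to *k or *g; Seshoan s could go back to *k or *s — the one source consistent with every daughter is *k.
Position 2: Devat has i, Seshoan has e. Devat preserves i here (none of its changes turn any other segment into i), so the proto-segment is *i.
Continuing position by position gives *dikelval; check it forward:
Devat: *dikelval > dikelvol > digelvol  (by vowel merger, intervocalic voicing)
Seshoan: *dikelval
  dikelval → diselval   [palatalisation]
  diselval (rule 2 does not apply)
  diselval (rule 3 does not apply)
  diselval → deselval   [vowel merger]
  giving Seshoan deselval.
No other proto-form is consistent with every reflex, so the reconstruction is *dikelval.

*dikelval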